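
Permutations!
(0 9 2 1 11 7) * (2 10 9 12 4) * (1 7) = (0 12 4 2 7)(1 11)(9 10) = [12, 11, 7, 3, 2, 5, 6, 0, 8, 10, 9, 1, 4]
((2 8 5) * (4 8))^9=(2 4 8 5)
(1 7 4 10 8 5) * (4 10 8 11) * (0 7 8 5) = (0 7 10 11 4 5 1 8) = [7, 8, 2, 3, 5, 1, 6, 10, 0, 9, 11, 4]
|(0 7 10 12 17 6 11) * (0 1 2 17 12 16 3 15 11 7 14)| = |(0 14)(1 2 17 6 7 10 16 3 15 11)| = 10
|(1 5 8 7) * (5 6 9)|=6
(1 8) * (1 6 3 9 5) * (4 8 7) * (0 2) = (0 2)(1 7 4 8 6 3 9 5) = [2, 7, 0, 9, 8, 1, 3, 4, 6, 5]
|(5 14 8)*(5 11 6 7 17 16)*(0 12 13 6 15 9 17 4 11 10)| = 15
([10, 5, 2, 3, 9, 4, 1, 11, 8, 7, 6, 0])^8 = (0 11 7 9 4 5 1 6 10)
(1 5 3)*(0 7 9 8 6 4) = (0 7 9 8 6 4)(1 5 3) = [7, 5, 2, 1, 0, 3, 4, 9, 6, 8]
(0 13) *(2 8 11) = (0 13)(2 8 11) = [13, 1, 8, 3, 4, 5, 6, 7, 11, 9, 10, 2, 12, 0]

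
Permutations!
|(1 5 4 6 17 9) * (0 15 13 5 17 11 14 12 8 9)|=|(0 15 13 5 4 6 11 14 12 8 9 1 17)|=13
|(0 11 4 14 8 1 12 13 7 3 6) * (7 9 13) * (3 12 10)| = |(0 11 4 14 8 1 10 3 6)(7 12)(9 13)| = 18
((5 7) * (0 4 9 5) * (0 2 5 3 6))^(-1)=(0 6 3 9 4)(2 7 5)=((0 4 9 3 6)(2 5 7))^(-1)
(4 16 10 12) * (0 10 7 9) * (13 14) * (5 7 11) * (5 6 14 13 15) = [10, 1, 2, 3, 16, 7, 14, 9, 8, 0, 12, 6, 4, 13, 15, 5, 11] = (0 10 12 4 16 11 6 14 15 5 7 9)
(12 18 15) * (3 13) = [0, 1, 2, 13, 4, 5, 6, 7, 8, 9, 10, 11, 18, 3, 14, 12, 16, 17, 15] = (3 13)(12 18 15)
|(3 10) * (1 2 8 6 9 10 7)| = 8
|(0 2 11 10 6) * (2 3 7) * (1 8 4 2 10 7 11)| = 12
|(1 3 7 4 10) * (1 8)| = 6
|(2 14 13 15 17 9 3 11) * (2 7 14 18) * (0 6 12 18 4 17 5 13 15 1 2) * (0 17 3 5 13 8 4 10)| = 18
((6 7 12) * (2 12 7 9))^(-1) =(2 9 6 12) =((2 12 6 9))^(-1)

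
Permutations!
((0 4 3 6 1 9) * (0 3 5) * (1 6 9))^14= (9)(0 5 4)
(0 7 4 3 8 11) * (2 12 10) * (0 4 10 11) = (0 7 10 2 12 11 4 3 8) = [7, 1, 12, 8, 3, 5, 6, 10, 0, 9, 2, 4, 11]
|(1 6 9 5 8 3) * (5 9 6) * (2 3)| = |(9)(1 5 8 2 3)| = 5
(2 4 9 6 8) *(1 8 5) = (1 8 2 4 9 6 5) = [0, 8, 4, 3, 9, 1, 5, 7, 2, 6]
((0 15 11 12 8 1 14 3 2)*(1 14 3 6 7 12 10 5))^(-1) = ((0 15 11 10 5 1 3 2)(6 7 12 8 14))^(-1) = (0 2 3 1 5 10 11 15)(6 14 8 12 7)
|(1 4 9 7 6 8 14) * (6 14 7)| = |(1 4 9 6 8 7 14)| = 7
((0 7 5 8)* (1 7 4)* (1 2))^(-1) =(0 8 5 7 1 2 4)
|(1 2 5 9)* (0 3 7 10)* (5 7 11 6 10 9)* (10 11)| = 12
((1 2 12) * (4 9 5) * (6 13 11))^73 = (1 2 12)(4 9 5)(6 13 11) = ((1 2 12)(4 9 5)(6 13 11))^73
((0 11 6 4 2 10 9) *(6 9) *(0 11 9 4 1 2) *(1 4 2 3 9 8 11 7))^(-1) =(0 4 6 10 2 11 8)(1 7 9 3)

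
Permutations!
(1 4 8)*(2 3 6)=[0, 4, 3, 6, 8, 5, 2, 7, 1]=(1 4 8)(2 3 6)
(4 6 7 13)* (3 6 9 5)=(3 6 7 13 4 9 5)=[0, 1, 2, 6, 9, 3, 7, 13, 8, 5, 10, 11, 12, 4]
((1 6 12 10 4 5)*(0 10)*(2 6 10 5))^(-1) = ((0 5 1 10 4 2 6 12))^(-1) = (0 12 6 2 4 10 1 5)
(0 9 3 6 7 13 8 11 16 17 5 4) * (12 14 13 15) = (0 9 3 6 7 15 12 14 13 8 11 16 17 5 4) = [9, 1, 2, 6, 0, 4, 7, 15, 11, 3, 10, 16, 14, 8, 13, 12, 17, 5]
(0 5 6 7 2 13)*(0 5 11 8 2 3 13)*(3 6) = (0 11 8 2)(3 13 5)(6 7) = [11, 1, 0, 13, 4, 3, 7, 6, 2, 9, 10, 8, 12, 5]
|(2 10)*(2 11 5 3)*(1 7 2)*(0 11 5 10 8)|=|(0 11 10 5 3 1 7 2 8)|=9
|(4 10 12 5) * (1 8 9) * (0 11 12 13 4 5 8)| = 6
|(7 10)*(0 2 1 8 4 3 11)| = 14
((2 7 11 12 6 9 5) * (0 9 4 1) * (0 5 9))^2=(1 2 11 6)(4 5 7 12)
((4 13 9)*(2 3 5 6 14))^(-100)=(14)(4 9 13)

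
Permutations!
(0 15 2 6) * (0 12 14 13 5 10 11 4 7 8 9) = (0 15 2 6 12 14 13 5 10 11 4 7 8 9) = [15, 1, 6, 3, 7, 10, 12, 8, 9, 0, 11, 4, 14, 5, 13, 2]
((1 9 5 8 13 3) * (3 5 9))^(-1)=(1 3)(5 13 8)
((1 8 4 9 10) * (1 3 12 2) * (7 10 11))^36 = ((1 8 4 9 11 7 10 3 12 2))^36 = (1 10 4 12 11)(2 7 8 3 9)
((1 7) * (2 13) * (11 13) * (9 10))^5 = (1 7)(2 13 11)(9 10)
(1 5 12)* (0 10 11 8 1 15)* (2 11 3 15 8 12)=(0 10 3 15)(1 5 2 11 12 8)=[10, 5, 11, 15, 4, 2, 6, 7, 1, 9, 3, 12, 8, 13, 14, 0]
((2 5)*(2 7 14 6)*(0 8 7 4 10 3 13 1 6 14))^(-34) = (14)(0 7 8)(1 3 4 2)(5 6 13 10)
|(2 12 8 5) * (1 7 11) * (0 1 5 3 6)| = 10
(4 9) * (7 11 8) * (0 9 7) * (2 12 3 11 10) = [9, 1, 12, 11, 7, 5, 6, 10, 0, 4, 2, 8, 3] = (0 9 4 7 10 2 12 3 11 8)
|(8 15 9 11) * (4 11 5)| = 6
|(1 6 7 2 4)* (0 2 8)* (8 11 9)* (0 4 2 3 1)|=9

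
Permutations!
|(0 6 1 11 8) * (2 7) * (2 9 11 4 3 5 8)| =28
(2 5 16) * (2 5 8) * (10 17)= (2 8)(5 16)(10 17)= [0, 1, 8, 3, 4, 16, 6, 7, 2, 9, 17, 11, 12, 13, 14, 15, 5, 10]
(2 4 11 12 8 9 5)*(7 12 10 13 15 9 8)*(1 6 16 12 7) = (1 6 16 12)(2 4 11 10 13 15 9 5) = [0, 6, 4, 3, 11, 2, 16, 7, 8, 5, 13, 10, 1, 15, 14, 9, 12]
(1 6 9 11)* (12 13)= (1 6 9 11)(12 13)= [0, 6, 2, 3, 4, 5, 9, 7, 8, 11, 10, 1, 13, 12]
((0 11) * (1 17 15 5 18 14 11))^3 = (0 15 14 1 5 11 17 18)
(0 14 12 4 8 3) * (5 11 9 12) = (0 14 5 11 9 12 4 8 3) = [14, 1, 2, 0, 8, 11, 6, 7, 3, 12, 10, 9, 4, 13, 5]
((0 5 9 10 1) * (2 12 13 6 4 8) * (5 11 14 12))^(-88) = (0 12 4 5 1 14 6 2 10 11 13 8 9)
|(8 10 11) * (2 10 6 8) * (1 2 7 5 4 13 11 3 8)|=|(1 2 10 3 8 6)(4 13 11 7 5)|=30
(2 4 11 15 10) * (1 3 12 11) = (1 3 12 11 15 10 2 4) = [0, 3, 4, 12, 1, 5, 6, 7, 8, 9, 2, 15, 11, 13, 14, 10]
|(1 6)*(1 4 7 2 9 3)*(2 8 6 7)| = 8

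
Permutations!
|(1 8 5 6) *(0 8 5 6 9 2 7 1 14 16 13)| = 30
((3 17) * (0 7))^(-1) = (0 7)(3 17)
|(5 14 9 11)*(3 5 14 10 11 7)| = |(3 5 10 11 14 9 7)| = 7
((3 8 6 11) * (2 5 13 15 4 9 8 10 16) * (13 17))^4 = (2 15 6 16 13 8 10 17 9 3 5 4 11)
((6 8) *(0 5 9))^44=(0 9 5)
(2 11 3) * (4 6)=(2 11 3)(4 6)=[0, 1, 11, 2, 6, 5, 4, 7, 8, 9, 10, 3]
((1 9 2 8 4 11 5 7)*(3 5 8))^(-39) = (11)(1 3)(2 7)(5 9)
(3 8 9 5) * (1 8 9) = [0, 8, 2, 9, 4, 3, 6, 7, 1, 5] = (1 8)(3 9 5)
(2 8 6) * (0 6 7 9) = [6, 1, 8, 3, 4, 5, 2, 9, 7, 0] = (0 6 2 8 7 9)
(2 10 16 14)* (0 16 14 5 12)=[16, 1, 10, 3, 4, 12, 6, 7, 8, 9, 14, 11, 0, 13, 2, 15, 5]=(0 16 5 12)(2 10 14)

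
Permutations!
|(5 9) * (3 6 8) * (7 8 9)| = 6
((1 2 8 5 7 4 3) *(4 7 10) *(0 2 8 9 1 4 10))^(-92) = ((10)(0 2 9 1 8 5)(3 4))^(-92) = (10)(0 8 9)(1 2 5)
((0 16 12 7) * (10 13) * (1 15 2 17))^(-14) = (0 12)(1 2)(7 16)(15 17)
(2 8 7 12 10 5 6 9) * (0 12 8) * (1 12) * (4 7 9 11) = (0 1 12 10 5 6 11 4 7 8 9 2) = [1, 12, 0, 3, 7, 6, 11, 8, 9, 2, 5, 4, 10]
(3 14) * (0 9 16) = (0 9 16)(3 14) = [9, 1, 2, 14, 4, 5, 6, 7, 8, 16, 10, 11, 12, 13, 3, 15, 0]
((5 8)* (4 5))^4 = (4 5 8)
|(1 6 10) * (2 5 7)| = |(1 6 10)(2 5 7)| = 3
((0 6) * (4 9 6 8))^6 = (0 8 4 9 6)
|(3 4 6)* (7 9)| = 6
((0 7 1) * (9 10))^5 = ((0 7 1)(9 10))^5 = (0 1 7)(9 10)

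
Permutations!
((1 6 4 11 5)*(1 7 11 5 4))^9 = ((1 6)(4 5 7 11))^9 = (1 6)(4 5 7 11)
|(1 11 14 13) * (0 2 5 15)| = 4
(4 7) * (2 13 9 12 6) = (2 13 9 12 6)(4 7) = [0, 1, 13, 3, 7, 5, 2, 4, 8, 12, 10, 11, 6, 9]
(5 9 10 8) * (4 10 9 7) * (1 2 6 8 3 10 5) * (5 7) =(1 2 6 8)(3 10)(4 7) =[0, 2, 6, 10, 7, 5, 8, 4, 1, 9, 3]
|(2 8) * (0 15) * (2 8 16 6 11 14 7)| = 6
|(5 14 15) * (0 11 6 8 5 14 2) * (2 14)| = 8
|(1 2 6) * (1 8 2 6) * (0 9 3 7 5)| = |(0 9 3 7 5)(1 6 8 2)| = 20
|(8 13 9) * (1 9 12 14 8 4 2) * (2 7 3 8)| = 10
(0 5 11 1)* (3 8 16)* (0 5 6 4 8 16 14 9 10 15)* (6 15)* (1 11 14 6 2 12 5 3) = (0 15)(1 3 16)(2 12 5 14 9 10)(4 8 6) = [15, 3, 12, 16, 8, 14, 4, 7, 6, 10, 2, 11, 5, 13, 9, 0, 1]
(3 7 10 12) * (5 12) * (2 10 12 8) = [0, 1, 10, 7, 4, 8, 6, 12, 2, 9, 5, 11, 3] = (2 10 5 8)(3 7 12)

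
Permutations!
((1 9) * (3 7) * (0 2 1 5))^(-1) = ((0 2 1 9 5)(3 7))^(-1) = (0 5 9 1 2)(3 7)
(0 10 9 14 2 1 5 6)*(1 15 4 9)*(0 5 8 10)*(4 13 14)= (1 8 10)(2 15 13 14)(4 9)(5 6)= [0, 8, 15, 3, 9, 6, 5, 7, 10, 4, 1, 11, 12, 14, 2, 13]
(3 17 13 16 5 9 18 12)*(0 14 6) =(0 14 6)(3 17 13 16 5 9 18 12) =[14, 1, 2, 17, 4, 9, 0, 7, 8, 18, 10, 11, 3, 16, 6, 15, 5, 13, 12]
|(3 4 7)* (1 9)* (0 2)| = |(0 2)(1 9)(3 4 7)| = 6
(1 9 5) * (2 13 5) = [0, 9, 13, 3, 4, 1, 6, 7, 8, 2, 10, 11, 12, 5] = (1 9 2 13 5)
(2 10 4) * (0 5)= (0 5)(2 10 4)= [5, 1, 10, 3, 2, 0, 6, 7, 8, 9, 4]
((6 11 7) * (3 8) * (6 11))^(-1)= (3 8)(7 11)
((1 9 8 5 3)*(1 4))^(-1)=(1 4 3 5 8 9)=((1 9 8 5 3 4))^(-1)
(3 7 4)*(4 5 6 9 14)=(3 7 5 6 9 14 4)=[0, 1, 2, 7, 3, 6, 9, 5, 8, 14, 10, 11, 12, 13, 4]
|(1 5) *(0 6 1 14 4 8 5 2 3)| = 20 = |(0 6 1 2 3)(4 8 5 14)|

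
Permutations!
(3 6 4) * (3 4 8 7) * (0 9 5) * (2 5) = (0 9 2 5)(3 6 8 7) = [9, 1, 5, 6, 4, 0, 8, 3, 7, 2]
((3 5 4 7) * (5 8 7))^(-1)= (3 7 8)(4 5)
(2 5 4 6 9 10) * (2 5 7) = (2 7)(4 6 9 10 5) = [0, 1, 7, 3, 6, 4, 9, 2, 8, 10, 5]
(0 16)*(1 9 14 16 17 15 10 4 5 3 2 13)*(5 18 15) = (0 17 5 3 2 13 1 9 14 16)(4 18 15 10) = [17, 9, 13, 2, 18, 3, 6, 7, 8, 14, 4, 11, 12, 1, 16, 10, 0, 5, 15]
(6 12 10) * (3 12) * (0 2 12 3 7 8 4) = (0 2 12 10 6 7 8 4) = [2, 1, 12, 3, 0, 5, 7, 8, 4, 9, 6, 11, 10]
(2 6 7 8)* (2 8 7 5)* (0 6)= [6, 1, 0, 3, 4, 2, 5, 7, 8]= (8)(0 6 5 2)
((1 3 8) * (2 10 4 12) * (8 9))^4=((1 3 9 8)(2 10 4 12))^4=(12)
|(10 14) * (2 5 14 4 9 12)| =|(2 5 14 10 4 9 12)| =7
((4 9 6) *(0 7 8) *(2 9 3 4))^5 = (0 8 7)(2 6 9)(3 4)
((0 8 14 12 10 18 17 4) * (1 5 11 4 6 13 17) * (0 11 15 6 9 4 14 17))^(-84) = (0 14 15 9 18)(1 8 12 6 4)(5 17 10 13 11)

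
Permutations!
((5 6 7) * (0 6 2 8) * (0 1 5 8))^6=(0 2 5 1 8 7 6)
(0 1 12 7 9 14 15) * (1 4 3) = (0 4 3 1 12 7 9 14 15) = [4, 12, 2, 1, 3, 5, 6, 9, 8, 14, 10, 11, 7, 13, 15, 0]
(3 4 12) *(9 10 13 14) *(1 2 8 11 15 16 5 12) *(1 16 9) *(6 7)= [0, 2, 8, 4, 16, 12, 7, 6, 11, 10, 13, 15, 3, 14, 1, 9, 5]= (1 2 8 11 15 9 10 13 14)(3 4 16 5 12)(6 7)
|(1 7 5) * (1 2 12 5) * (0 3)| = 6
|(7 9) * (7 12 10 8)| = 5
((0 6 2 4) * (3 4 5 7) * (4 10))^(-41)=(0 4 10 3 7 5 2 6)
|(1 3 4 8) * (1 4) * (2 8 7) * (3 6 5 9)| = 20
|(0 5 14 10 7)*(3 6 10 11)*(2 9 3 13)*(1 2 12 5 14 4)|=|(0 14 11 13 12 5 4 1 2 9 3 6 10 7)|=14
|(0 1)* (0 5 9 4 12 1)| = 5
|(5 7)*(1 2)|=2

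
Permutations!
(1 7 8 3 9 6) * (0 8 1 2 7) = (0 8 3 9 6 2 7 1) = [8, 0, 7, 9, 4, 5, 2, 1, 3, 6]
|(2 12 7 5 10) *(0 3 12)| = 7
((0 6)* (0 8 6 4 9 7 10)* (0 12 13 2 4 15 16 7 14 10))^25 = (0 15 16 7)(2 10 4 12 9 13 14)(6 8)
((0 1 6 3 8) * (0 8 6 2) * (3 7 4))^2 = (8)(0 2 1)(3 7)(4 6)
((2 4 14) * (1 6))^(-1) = (1 6)(2 14 4)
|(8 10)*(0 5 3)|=|(0 5 3)(8 10)|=6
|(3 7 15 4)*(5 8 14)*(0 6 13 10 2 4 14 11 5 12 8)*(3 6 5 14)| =|(0 5)(2 4 6 13 10)(3 7 15)(8 11 14 12)| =60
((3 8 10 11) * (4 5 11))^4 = ((3 8 10 4 5 11))^4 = (3 5 10)(4 8 11)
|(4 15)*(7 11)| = |(4 15)(7 11)| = 2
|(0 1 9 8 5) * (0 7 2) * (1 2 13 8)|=|(0 2)(1 9)(5 7 13 8)|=4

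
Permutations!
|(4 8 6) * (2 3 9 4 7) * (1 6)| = 8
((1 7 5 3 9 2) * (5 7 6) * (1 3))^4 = (1 6 5)(2 3 9)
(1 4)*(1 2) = (1 4 2) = [0, 4, 1, 3, 2]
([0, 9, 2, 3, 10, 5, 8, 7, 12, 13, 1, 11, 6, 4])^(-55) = [0, 1, 2, 3, 4, 5, 12, 7, 6, 9, 10, 11, 8, 13]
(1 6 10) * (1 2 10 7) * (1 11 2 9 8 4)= [0, 6, 10, 3, 1, 5, 7, 11, 4, 8, 9, 2]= (1 6 7 11 2 10 9 8 4)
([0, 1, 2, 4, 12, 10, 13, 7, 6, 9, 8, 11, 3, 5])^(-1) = [0, 1, 2, 12, 3, 13, 8, 7, 10, 9, 5, 11, 4, 6]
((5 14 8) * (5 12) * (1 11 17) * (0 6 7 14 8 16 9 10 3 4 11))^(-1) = ((0 6 7 14 16 9 10 3 4 11 17 1)(5 8 12))^(-1) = (0 1 17 11 4 3 10 9 16 14 7 6)(5 12 8)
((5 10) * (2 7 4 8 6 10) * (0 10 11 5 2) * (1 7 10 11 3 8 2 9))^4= ((0 11 5)(1 7 4 2 10 9)(3 8 6))^4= (0 11 5)(1 10 4)(2 7 9)(3 8 6)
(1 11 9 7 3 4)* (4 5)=(1 11 9 7 3 5 4)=[0, 11, 2, 5, 1, 4, 6, 3, 8, 7, 10, 9]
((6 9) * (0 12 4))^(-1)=((0 12 4)(6 9))^(-1)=(0 4 12)(6 9)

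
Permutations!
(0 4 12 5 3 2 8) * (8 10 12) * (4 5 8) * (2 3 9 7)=(0 5 9 7 2 10 12 8)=[5, 1, 10, 3, 4, 9, 6, 2, 0, 7, 12, 11, 8]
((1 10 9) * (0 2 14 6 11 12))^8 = (0 14 11)(1 9 10)(2 6 12)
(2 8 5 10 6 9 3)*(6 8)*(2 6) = (3 6 9)(5 10 8) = [0, 1, 2, 6, 4, 10, 9, 7, 5, 3, 8]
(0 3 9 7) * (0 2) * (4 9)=(0 3 4 9 7 2)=[3, 1, 0, 4, 9, 5, 6, 2, 8, 7]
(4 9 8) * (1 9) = (1 9 8 4) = [0, 9, 2, 3, 1, 5, 6, 7, 4, 8]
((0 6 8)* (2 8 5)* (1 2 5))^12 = ((0 6 1 2 8))^12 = (0 1 8 6 2)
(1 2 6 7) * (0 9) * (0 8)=(0 9 8)(1 2 6 7)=[9, 2, 6, 3, 4, 5, 7, 1, 0, 8]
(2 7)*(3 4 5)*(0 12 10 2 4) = [12, 1, 7, 0, 5, 3, 6, 4, 8, 9, 2, 11, 10] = (0 12 10 2 7 4 5 3)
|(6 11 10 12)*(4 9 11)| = 6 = |(4 9 11 10 12 6)|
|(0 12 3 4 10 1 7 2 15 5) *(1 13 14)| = 12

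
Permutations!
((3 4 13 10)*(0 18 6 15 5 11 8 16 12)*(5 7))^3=((0 18 6 15 7 5 11 8 16 12)(3 4 13 10))^3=(0 15 11 12 6 5 16 18 7 8)(3 10 13 4)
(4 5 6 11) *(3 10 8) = (3 10 8)(4 5 6 11) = [0, 1, 2, 10, 5, 6, 11, 7, 3, 9, 8, 4]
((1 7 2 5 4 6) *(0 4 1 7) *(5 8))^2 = ((0 4 6 7 2 8 5 1))^2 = (0 6 2 5)(1 4 7 8)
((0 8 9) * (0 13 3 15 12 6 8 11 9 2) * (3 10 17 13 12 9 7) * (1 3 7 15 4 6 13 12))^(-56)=(17)(0 1 8 15 4)(2 9 6 11 3)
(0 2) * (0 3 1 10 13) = (0 2 3 1 10 13) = [2, 10, 3, 1, 4, 5, 6, 7, 8, 9, 13, 11, 12, 0]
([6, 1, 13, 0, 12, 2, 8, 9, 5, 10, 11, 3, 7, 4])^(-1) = [3, 1, 5, 11, 13, 8, 0, 12, 6, 7, 9, 10, 4, 2]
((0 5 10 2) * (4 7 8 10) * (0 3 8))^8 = ((0 5 4 7)(2 3 8 10))^8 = (10)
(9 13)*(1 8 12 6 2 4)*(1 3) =(1 8 12 6 2 4 3)(9 13) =[0, 8, 4, 1, 3, 5, 2, 7, 12, 13, 10, 11, 6, 9]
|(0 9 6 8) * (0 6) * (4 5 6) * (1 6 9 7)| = 8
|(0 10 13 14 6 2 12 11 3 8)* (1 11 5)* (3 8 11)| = 12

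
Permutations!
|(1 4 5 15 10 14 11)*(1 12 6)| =9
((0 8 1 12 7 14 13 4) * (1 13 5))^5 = ((0 8 13 4)(1 12 7 14 5))^5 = (14)(0 8 13 4)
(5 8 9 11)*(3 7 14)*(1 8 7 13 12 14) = (1 8 9 11 5 7)(3 13 12 14) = [0, 8, 2, 13, 4, 7, 6, 1, 9, 11, 10, 5, 14, 12, 3]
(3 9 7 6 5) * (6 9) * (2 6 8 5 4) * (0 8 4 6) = (0 8 5 3 4 2)(7 9) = [8, 1, 0, 4, 2, 3, 6, 9, 5, 7]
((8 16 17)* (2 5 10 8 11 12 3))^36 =((2 5 10 8 16 17 11 12 3))^36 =(17)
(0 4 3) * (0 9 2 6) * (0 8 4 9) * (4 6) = (0 9 2 4 3)(6 8) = [9, 1, 4, 0, 3, 5, 8, 7, 6, 2]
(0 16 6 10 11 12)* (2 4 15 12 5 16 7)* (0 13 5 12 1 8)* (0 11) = (0 7 2 4 15 1 8 11 12 13 5 16 6 10) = [7, 8, 4, 3, 15, 16, 10, 2, 11, 9, 0, 12, 13, 5, 14, 1, 6]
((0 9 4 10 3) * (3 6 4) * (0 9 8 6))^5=((0 8 6 4 10)(3 9))^5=(10)(3 9)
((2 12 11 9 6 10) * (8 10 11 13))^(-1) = (2 10 8 13 12)(6 9 11)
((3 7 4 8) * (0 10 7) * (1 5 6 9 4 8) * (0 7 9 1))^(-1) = (0 4 9 10)(1 6 5)(3 8 7)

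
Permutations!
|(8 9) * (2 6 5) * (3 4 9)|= |(2 6 5)(3 4 9 8)|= 12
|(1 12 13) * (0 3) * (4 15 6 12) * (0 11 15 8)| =|(0 3 11 15 6 12 13 1 4 8)| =10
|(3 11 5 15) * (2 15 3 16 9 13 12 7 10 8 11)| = 12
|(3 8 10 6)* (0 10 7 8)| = |(0 10 6 3)(7 8)| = 4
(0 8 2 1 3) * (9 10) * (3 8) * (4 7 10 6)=[3, 8, 1, 0, 7, 5, 4, 10, 2, 6, 9]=(0 3)(1 8 2)(4 7 10 9 6)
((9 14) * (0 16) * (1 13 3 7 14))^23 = ((0 16)(1 13 3 7 14 9))^23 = (0 16)(1 9 14 7 3 13)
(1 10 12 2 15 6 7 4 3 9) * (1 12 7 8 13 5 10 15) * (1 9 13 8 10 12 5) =(1 15 6 10 7 4 3 13)(2 9 5 12) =[0, 15, 9, 13, 3, 12, 10, 4, 8, 5, 7, 11, 2, 1, 14, 6]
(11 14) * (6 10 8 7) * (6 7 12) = (6 10 8 12)(11 14) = [0, 1, 2, 3, 4, 5, 10, 7, 12, 9, 8, 14, 6, 13, 11]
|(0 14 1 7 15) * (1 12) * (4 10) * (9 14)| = 14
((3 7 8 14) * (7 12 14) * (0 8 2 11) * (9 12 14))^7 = (0 7 11 8 2)(3 14)(9 12)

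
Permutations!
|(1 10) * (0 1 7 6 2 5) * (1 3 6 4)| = 20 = |(0 3 6 2 5)(1 10 7 4)|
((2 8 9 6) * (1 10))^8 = ((1 10)(2 8 9 6))^8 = (10)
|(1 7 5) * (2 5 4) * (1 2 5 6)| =|(1 7 4 5 2 6)| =6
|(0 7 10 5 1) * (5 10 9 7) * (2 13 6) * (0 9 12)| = |(0 5 1 9 7 12)(2 13 6)| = 6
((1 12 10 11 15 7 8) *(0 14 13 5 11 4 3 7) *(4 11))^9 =((0 14 13 5 4 3 7 8 1 12 10 11 15))^9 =(0 12 3 14 10 7 13 11 8 5 15 1 4)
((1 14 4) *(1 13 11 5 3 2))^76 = ((1 14 4 13 11 5 3 2))^76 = (1 11)(2 13)(3 4)(5 14)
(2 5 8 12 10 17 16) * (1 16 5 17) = [0, 16, 17, 3, 4, 8, 6, 7, 12, 9, 1, 11, 10, 13, 14, 15, 2, 5] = (1 16 2 17 5 8 12 10)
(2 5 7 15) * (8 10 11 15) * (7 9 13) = (2 5 9 13 7 8 10 11 15) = [0, 1, 5, 3, 4, 9, 6, 8, 10, 13, 11, 15, 12, 7, 14, 2]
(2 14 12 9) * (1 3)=(1 3)(2 14 12 9)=[0, 3, 14, 1, 4, 5, 6, 7, 8, 2, 10, 11, 9, 13, 12]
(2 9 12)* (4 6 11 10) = (2 9 12)(4 6 11 10) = [0, 1, 9, 3, 6, 5, 11, 7, 8, 12, 4, 10, 2]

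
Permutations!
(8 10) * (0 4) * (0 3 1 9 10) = [4, 9, 2, 1, 3, 5, 6, 7, 0, 10, 8] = (0 4 3 1 9 10 8)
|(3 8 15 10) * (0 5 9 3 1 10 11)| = 14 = |(0 5 9 3 8 15 11)(1 10)|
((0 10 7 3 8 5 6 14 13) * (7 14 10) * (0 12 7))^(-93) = (3 13 6)(5 7 14)(8 12 10)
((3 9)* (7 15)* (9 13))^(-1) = (3 9 13)(7 15)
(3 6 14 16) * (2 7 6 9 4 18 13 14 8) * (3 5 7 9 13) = (2 9 4 18 3 13 14 16 5 7 6 8) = [0, 1, 9, 13, 18, 7, 8, 6, 2, 4, 10, 11, 12, 14, 16, 15, 5, 17, 3]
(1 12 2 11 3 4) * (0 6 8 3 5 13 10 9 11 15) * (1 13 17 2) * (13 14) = (0 6 8 3 4 14 13 10 9 11 5 17 2 15)(1 12) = [6, 12, 15, 4, 14, 17, 8, 7, 3, 11, 9, 5, 1, 10, 13, 0, 16, 2]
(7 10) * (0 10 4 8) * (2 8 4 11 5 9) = (0 10 7 11 5 9 2 8) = [10, 1, 8, 3, 4, 9, 6, 11, 0, 2, 7, 5]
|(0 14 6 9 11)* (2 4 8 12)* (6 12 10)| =|(0 14 12 2 4 8 10 6 9 11)| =10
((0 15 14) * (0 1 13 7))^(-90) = (15)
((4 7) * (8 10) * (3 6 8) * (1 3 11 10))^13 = ((1 3 6 8)(4 7)(10 11))^13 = (1 3 6 8)(4 7)(10 11)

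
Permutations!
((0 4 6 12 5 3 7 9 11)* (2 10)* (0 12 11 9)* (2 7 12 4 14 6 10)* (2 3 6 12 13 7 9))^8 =(0 9 5 13 4 14 2 6 7 10 12 3 11)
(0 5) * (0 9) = (0 5 9) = [5, 1, 2, 3, 4, 9, 6, 7, 8, 0]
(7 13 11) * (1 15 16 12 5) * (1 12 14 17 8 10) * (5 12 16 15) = (1 5 16 14 17 8 10)(7 13 11) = [0, 5, 2, 3, 4, 16, 6, 13, 10, 9, 1, 7, 12, 11, 17, 15, 14, 8]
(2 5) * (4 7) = (2 5)(4 7) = [0, 1, 5, 3, 7, 2, 6, 4]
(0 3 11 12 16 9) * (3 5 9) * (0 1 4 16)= [5, 4, 2, 11, 16, 9, 6, 7, 8, 1, 10, 12, 0, 13, 14, 15, 3]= (0 5 9 1 4 16 3 11 12)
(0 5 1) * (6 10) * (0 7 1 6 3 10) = (0 5 6)(1 7)(3 10) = [5, 7, 2, 10, 4, 6, 0, 1, 8, 9, 3]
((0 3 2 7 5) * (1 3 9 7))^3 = (0 5 7 9)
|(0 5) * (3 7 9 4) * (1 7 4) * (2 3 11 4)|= 6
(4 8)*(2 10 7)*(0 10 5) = [10, 1, 5, 3, 8, 0, 6, 2, 4, 9, 7] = (0 10 7 2 5)(4 8)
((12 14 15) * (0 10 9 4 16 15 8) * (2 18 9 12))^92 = (0 12 8 10 14)(2 9 16)(4 15 18)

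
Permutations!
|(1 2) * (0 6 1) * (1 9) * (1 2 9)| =5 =|(0 6 1 9 2)|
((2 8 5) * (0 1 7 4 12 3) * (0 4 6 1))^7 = ((1 7 6)(2 8 5)(3 4 12))^7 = (1 7 6)(2 8 5)(3 4 12)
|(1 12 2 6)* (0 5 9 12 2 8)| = |(0 5 9 12 8)(1 2 6)| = 15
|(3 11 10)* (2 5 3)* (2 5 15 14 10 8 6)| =|(2 15 14 10 5 3 11 8 6)| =9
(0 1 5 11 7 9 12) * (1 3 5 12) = (0 3 5 11 7 9 1 12) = [3, 12, 2, 5, 4, 11, 6, 9, 8, 1, 10, 7, 0]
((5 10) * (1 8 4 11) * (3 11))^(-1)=(1 11 3 4 8)(5 10)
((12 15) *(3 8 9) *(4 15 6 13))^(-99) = ((3 8 9)(4 15 12 6 13))^(-99) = (4 15 12 6 13)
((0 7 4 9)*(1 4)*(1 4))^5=((0 7 4 9))^5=(0 7 4 9)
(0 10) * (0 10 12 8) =(0 12 8) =[12, 1, 2, 3, 4, 5, 6, 7, 0, 9, 10, 11, 8]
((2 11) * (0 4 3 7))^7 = ((0 4 3 7)(2 11))^7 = (0 7 3 4)(2 11)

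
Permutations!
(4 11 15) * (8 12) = (4 11 15)(8 12) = [0, 1, 2, 3, 11, 5, 6, 7, 12, 9, 10, 15, 8, 13, 14, 4]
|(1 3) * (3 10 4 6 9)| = 6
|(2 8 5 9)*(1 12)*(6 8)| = |(1 12)(2 6 8 5 9)| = 10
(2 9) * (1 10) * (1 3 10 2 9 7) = (1 2 7)(3 10) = [0, 2, 7, 10, 4, 5, 6, 1, 8, 9, 3]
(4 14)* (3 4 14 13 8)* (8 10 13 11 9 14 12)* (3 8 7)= (3 4 11 9 14 12 7)(10 13)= [0, 1, 2, 4, 11, 5, 6, 3, 8, 14, 13, 9, 7, 10, 12]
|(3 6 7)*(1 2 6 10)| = |(1 2 6 7 3 10)| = 6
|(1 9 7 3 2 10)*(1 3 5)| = |(1 9 7 5)(2 10 3)| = 12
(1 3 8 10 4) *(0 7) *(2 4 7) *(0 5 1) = [2, 3, 4, 8, 0, 1, 6, 5, 10, 9, 7] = (0 2 4)(1 3 8 10 7 5)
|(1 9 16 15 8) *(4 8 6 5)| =|(1 9 16 15 6 5 4 8)| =8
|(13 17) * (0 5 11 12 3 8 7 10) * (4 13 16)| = 8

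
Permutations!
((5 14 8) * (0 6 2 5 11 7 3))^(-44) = ((0 6 2 5 14 8 11 7 3))^(-44) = (0 6 2 5 14 8 11 7 3)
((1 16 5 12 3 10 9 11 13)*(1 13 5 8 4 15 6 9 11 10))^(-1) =(1 3 12 5 11 10 9 6 15 4 8 16)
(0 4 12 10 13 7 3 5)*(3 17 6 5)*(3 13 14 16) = [4, 1, 2, 13, 12, 0, 5, 17, 8, 9, 14, 11, 10, 7, 16, 15, 3, 6] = (0 4 12 10 14 16 3 13 7 17 6 5)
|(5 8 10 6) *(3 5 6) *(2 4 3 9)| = |(2 4 3 5 8 10 9)| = 7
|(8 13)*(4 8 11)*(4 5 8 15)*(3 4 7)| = 4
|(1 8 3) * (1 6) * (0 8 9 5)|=|(0 8 3 6 1 9 5)|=7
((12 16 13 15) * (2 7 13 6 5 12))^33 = ((2 7 13 15)(5 12 16 6))^33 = (2 7 13 15)(5 12 16 6)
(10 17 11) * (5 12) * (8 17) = (5 12)(8 17 11 10) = [0, 1, 2, 3, 4, 12, 6, 7, 17, 9, 8, 10, 5, 13, 14, 15, 16, 11]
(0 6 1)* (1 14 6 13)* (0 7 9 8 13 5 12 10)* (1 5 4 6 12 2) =(0 4 6 14 12 10)(1 7 9 8 13 5 2) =[4, 7, 1, 3, 6, 2, 14, 9, 13, 8, 0, 11, 10, 5, 12]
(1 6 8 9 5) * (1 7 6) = (5 7 6 8 9) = [0, 1, 2, 3, 4, 7, 8, 6, 9, 5]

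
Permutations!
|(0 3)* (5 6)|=|(0 3)(5 6)|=2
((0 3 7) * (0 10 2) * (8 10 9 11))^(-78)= ((0 3 7 9 11 8 10 2))^(-78)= (0 7 11 10)(2 3 9 8)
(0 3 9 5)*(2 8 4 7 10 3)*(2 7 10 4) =[7, 1, 8, 9, 10, 0, 6, 4, 2, 5, 3] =(0 7 4 10 3 9 5)(2 8)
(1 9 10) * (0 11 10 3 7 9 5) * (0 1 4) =(0 11 10 4)(1 5)(3 7 9) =[11, 5, 2, 7, 0, 1, 6, 9, 8, 3, 4, 10]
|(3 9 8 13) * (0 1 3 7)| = 7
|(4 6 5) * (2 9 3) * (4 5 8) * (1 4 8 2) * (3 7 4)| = |(1 3)(2 9 7 4 6)| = 10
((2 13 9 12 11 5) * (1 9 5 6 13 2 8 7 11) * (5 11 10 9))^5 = (1 9 7 5 12 10 8)(6 11 13) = ((1 5 8 7 10 9 12)(6 13 11))^5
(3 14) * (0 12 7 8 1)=(0 12 7 8 1)(3 14)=[12, 0, 2, 14, 4, 5, 6, 8, 1, 9, 10, 11, 7, 13, 3]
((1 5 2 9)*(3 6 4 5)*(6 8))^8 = ((1 3 8 6 4 5 2 9))^8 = (9)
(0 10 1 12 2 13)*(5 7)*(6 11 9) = (0 10 1 12 2 13)(5 7)(6 11 9) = [10, 12, 13, 3, 4, 7, 11, 5, 8, 6, 1, 9, 2, 0]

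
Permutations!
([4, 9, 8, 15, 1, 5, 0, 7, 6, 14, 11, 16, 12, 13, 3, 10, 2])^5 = (0 3 2 1 10 6 14 16 4 15 8 9 11)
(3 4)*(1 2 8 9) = (1 2 8 9)(3 4) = [0, 2, 8, 4, 3, 5, 6, 7, 9, 1]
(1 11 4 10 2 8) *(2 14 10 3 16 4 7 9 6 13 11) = (1 2 8)(3 16 4)(6 13 11 7 9)(10 14) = [0, 2, 8, 16, 3, 5, 13, 9, 1, 6, 14, 7, 12, 11, 10, 15, 4]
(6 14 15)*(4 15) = [0, 1, 2, 3, 15, 5, 14, 7, 8, 9, 10, 11, 12, 13, 4, 6] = (4 15 6 14)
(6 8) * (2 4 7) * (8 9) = (2 4 7)(6 9 8) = [0, 1, 4, 3, 7, 5, 9, 2, 6, 8]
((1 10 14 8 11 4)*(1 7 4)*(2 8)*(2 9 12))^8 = ((1 10 14 9 12 2 8 11)(4 7))^8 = (14)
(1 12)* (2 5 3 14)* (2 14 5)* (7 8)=(14)(1 12)(3 5)(7 8)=[0, 12, 2, 5, 4, 3, 6, 8, 7, 9, 10, 11, 1, 13, 14]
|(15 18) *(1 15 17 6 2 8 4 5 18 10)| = 21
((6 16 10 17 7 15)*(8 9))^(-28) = (6 10 7)(15 16 17)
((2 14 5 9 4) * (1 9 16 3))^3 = (1 2 16 9 14 3 4 5)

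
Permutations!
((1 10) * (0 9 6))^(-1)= ((0 9 6)(1 10))^(-1)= (0 6 9)(1 10)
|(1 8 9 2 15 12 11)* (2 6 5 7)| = 10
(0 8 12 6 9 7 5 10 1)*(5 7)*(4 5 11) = (0 8 12 6 9 11 4 5 10 1) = [8, 0, 2, 3, 5, 10, 9, 7, 12, 11, 1, 4, 6]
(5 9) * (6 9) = [0, 1, 2, 3, 4, 6, 9, 7, 8, 5] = (5 6 9)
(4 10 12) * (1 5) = (1 5)(4 10 12) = [0, 5, 2, 3, 10, 1, 6, 7, 8, 9, 12, 11, 4]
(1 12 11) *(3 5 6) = [0, 12, 2, 5, 4, 6, 3, 7, 8, 9, 10, 1, 11] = (1 12 11)(3 5 6)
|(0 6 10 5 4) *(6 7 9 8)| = |(0 7 9 8 6 10 5 4)| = 8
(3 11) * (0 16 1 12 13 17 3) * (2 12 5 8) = (0 16 1 5 8 2 12 13 17 3 11) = [16, 5, 12, 11, 4, 8, 6, 7, 2, 9, 10, 0, 13, 17, 14, 15, 1, 3]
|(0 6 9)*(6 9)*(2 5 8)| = |(0 9)(2 5 8)| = 6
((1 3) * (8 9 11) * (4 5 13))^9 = (13)(1 3)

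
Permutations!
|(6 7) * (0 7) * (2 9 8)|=3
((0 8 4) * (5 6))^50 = (0 4 8)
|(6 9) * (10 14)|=2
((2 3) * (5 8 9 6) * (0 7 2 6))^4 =(0 6)(2 8)(3 9)(5 7)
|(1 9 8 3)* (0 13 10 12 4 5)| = 12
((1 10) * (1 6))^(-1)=((1 10 6))^(-1)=(1 6 10)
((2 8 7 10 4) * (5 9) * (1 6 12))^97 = ((1 6 12)(2 8 7 10 4)(5 9))^97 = (1 6 12)(2 7 4 8 10)(5 9)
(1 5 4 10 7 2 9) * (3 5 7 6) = (1 7 2 9)(3 5 4 10 6) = [0, 7, 9, 5, 10, 4, 3, 2, 8, 1, 6]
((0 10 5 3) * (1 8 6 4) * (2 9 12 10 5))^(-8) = (12)(0 5 3)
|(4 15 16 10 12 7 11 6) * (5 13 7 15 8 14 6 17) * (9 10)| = |(4 8 14 6)(5 13 7 11 17)(9 10 12 15 16)| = 20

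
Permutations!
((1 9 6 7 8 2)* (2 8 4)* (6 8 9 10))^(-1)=(1 2 4 7 6 10)(8 9)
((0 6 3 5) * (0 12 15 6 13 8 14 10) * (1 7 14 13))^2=((0 1 7 14 10)(3 5 12 15 6)(8 13))^2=(0 7 10 1 14)(3 12 6 5 15)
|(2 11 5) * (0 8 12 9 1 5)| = |(0 8 12 9 1 5 2 11)| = 8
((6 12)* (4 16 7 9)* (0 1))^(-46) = ((0 1)(4 16 7 9)(6 12))^(-46) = (4 7)(9 16)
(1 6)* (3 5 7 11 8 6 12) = (1 12 3 5 7 11 8 6) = [0, 12, 2, 5, 4, 7, 1, 11, 6, 9, 10, 8, 3]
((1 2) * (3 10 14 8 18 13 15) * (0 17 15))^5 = (0 14 17 8 15 18 3 13 10)(1 2)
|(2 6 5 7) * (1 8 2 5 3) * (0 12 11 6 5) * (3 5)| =12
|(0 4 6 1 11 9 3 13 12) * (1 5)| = |(0 4 6 5 1 11 9 3 13 12)| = 10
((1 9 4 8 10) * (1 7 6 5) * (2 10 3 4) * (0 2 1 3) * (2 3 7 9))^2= ((0 3 4 8)(1 2 10 9)(5 7 6))^2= (0 4)(1 10)(2 9)(3 8)(5 6 7)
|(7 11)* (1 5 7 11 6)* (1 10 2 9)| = |(11)(1 5 7 6 10 2 9)| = 7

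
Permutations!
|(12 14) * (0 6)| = |(0 6)(12 14)| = 2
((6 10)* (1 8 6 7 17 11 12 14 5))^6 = (1 11 6 14 7)(5 17 8 12 10) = ((1 8 6 10 7 17 11 12 14 5))^6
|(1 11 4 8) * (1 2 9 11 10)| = 10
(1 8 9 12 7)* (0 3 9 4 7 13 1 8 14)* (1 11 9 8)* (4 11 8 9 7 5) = (0 3 9 12 13 8 11 7 1 14)(4 5) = [3, 14, 2, 9, 5, 4, 6, 1, 11, 12, 10, 7, 13, 8, 0]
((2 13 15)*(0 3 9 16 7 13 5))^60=(0 15 16)(2 7 3)(5 13 9)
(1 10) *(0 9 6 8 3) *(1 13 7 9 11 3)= [11, 10, 2, 0, 4, 5, 8, 9, 1, 6, 13, 3, 12, 7]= (0 11 3)(1 10 13 7 9 6 8)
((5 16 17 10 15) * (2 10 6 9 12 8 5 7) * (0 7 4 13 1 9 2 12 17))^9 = (17)(0 8)(5 7)(12 16)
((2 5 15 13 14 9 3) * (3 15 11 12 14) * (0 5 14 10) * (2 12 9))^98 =((0 5 11 9 15 13 3 12 10)(2 14))^98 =(0 10 12 3 13 15 9 11 5)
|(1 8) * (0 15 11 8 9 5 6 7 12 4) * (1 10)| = |(0 15 11 8 10 1 9 5 6 7 12 4)| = 12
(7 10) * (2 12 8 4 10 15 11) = (2 12 8 4 10 7 15 11) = [0, 1, 12, 3, 10, 5, 6, 15, 4, 9, 7, 2, 8, 13, 14, 11]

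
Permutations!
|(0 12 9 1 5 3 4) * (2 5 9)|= |(0 12 2 5 3 4)(1 9)|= 6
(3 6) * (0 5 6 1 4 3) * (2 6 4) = (0 5 4 3 1 2 6) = [5, 2, 6, 1, 3, 4, 0]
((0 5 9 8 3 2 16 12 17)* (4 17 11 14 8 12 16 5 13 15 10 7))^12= ((0 13 15 10 7 4 17)(2 5 9 12 11 14 8 3))^12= (0 4 10 13 17 7 15)(2 11)(3 12)(5 14)(8 9)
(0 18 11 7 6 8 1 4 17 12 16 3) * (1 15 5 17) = [18, 4, 2, 0, 1, 17, 8, 6, 15, 9, 10, 7, 16, 13, 14, 5, 3, 12, 11] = (0 18 11 7 6 8 15 5 17 12 16 3)(1 4)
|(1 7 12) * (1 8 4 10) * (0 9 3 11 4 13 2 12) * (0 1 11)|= |(0 9 3)(1 7)(2 12 8 13)(4 10 11)|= 12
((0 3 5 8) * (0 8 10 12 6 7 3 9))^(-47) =((0 9)(3 5 10 12 6 7))^(-47) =(0 9)(3 5 10 12 6 7)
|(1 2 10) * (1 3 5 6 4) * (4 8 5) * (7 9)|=|(1 2 10 3 4)(5 6 8)(7 9)|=30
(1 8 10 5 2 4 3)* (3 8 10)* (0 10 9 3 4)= [10, 9, 0, 1, 8, 2, 6, 7, 4, 3, 5]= (0 10 5 2)(1 9 3)(4 8)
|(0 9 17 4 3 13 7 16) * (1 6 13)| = 10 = |(0 9 17 4 3 1 6 13 7 16)|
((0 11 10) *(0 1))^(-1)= (0 1 10 11)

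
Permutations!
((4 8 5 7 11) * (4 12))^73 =((4 8 5 7 11 12))^73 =(4 8 5 7 11 12)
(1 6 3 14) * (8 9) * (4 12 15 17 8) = (1 6 3 14)(4 12 15 17 8 9) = [0, 6, 2, 14, 12, 5, 3, 7, 9, 4, 10, 11, 15, 13, 1, 17, 16, 8]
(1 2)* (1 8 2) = (2 8) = [0, 1, 8, 3, 4, 5, 6, 7, 2]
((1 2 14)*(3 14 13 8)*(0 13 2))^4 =(0 14 8)(1 3 13)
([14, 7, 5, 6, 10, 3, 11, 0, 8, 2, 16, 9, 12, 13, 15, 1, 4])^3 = (16)(0 1 14 7 15)(2 6)(3 9)(5 11)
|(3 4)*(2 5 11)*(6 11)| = |(2 5 6 11)(3 4)| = 4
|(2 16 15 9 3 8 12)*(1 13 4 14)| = 28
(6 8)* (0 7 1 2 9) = [7, 2, 9, 3, 4, 5, 8, 1, 6, 0] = (0 7 1 2 9)(6 8)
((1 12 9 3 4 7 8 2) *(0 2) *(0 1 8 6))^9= (0 6 7 4 3 9 12 1 8 2)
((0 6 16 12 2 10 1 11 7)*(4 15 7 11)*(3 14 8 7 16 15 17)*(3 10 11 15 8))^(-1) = (0 7 8 6)(1 10 17 4)(2 12 16 15 11)(3 14)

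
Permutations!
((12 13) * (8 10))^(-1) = ((8 10)(12 13))^(-1) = (8 10)(12 13)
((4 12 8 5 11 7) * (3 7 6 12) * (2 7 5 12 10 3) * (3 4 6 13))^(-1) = ((2 7 6 10 4)(3 5 11 13)(8 12))^(-1) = (2 4 10 6 7)(3 13 11 5)(8 12)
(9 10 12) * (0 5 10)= [5, 1, 2, 3, 4, 10, 6, 7, 8, 0, 12, 11, 9]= (0 5 10 12 9)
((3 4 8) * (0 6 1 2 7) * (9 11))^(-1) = (0 7 2 1 6)(3 8 4)(9 11)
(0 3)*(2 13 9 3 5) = (0 5 2 13 9 3) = [5, 1, 13, 0, 4, 2, 6, 7, 8, 3, 10, 11, 12, 9]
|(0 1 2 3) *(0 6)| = |(0 1 2 3 6)| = 5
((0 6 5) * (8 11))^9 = (8 11)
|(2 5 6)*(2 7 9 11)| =|(2 5 6 7 9 11)| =6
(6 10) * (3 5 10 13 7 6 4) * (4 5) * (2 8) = [0, 1, 8, 4, 3, 10, 13, 6, 2, 9, 5, 11, 12, 7] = (2 8)(3 4)(5 10)(6 13 7)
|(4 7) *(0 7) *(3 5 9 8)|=|(0 7 4)(3 5 9 8)|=12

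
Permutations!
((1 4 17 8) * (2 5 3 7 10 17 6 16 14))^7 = (1 3 6 10 14 8 5 4 7 16 17 2)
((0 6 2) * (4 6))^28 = (6)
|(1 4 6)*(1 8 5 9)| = 6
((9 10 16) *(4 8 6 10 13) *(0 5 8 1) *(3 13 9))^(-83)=(0 13 10 5 4 16 8 1 3 6)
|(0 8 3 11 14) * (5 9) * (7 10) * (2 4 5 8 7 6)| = 12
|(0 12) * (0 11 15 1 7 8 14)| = |(0 12 11 15 1 7 8 14)| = 8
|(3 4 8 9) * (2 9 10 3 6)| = 12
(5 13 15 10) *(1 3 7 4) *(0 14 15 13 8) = [14, 3, 2, 7, 1, 8, 6, 4, 0, 9, 5, 11, 12, 13, 15, 10] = (0 14 15 10 5 8)(1 3 7 4)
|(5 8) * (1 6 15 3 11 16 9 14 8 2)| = |(1 6 15 3 11 16 9 14 8 5 2)| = 11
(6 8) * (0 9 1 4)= [9, 4, 2, 3, 0, 5, 8, 7, 6, 1]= (0 9 1 4)(6 8)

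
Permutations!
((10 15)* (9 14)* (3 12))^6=((3 12)(9 14)(10 15))^6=(15)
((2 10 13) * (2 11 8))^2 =(2 13 8 10 11)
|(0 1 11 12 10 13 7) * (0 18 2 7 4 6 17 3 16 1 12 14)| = 12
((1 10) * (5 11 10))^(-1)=((1 5 11 10))^(-1)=(1 10 11 5)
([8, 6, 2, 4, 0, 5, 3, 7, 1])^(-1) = (0 4 3 6 1 8)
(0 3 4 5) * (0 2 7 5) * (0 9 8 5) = [3, 1, 7, 4, 9, 2, 6, 0, 5, 8] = (0 3 4 9 8 5 2 7)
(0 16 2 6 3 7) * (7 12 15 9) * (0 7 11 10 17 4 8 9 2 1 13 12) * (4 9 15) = (0 16 1 13 12 4 8 15 2 6 3)(9 11 10 17) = [16, 13, 6, 0, 8, 5, 3, 7, 15, 11, 17, 10, 4, 12, 14, 2, 1, 9]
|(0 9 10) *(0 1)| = |(0 9 10 1)| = 4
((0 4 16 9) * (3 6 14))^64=((0 4 16 9)(3 6 14))^64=(16)(3 6 14)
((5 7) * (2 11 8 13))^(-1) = (2 13 8 11)(5 7)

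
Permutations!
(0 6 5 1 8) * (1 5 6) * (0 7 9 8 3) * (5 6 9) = (0 1 3)(5 6 9 8 7) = [1, 3, 2, 0, 4, 6, 9, 5, 7, 8]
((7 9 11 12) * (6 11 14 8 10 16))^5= ((6 11 12 7 9 14 8 10 16))^5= (6 14 11 8 12 10 7 16 9)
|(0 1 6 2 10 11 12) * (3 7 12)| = |(0 1 6 2 10 11 3 7 12)| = 9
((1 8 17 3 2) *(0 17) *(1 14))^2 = (0 3 14 8 17 2 1)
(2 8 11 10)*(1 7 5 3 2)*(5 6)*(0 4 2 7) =(0 4 2 8 11 10 1)(3 7 6 5) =[4, 0, 8, 7, 2, 3, 5, 6, 11, 9, 1, 10]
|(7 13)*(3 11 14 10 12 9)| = |(3 11 14 10 12 9)(7 13)| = 6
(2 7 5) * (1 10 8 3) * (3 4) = (1 10 8 4 3)(2 7 5) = [0, 10, 7, 1, 3, 2, 6, 5, 4, 9, 8]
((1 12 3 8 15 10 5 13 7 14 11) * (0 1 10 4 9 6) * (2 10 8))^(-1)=((0 1 12 3 2 10 5 13 7 14 11 8 15 4 9 6))^(-1)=(0 6 9 4 15 8 11 14 7 13 5 10 2 3 12 1)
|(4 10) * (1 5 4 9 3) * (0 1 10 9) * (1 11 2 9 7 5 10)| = 21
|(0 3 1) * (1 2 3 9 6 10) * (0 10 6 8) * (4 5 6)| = |(0 9 8)(1 10)(2 3)(4 5 6)| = 6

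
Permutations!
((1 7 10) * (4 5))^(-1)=((1 7 10)(4 5))^(-1)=(1 10 7)(4 5)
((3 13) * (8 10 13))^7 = (3 13 10 8)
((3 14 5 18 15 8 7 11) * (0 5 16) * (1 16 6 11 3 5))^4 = (0 1 16)(3 5 7 11 8 6 15 14 18)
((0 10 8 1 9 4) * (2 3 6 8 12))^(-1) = (0 4 9 1 8 6 3 2 12 10)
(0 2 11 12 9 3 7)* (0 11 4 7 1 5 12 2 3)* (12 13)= (0 3 1 5 13 12 9)(2 4 7 11)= [3, 5, 4, 1, 7, 13, 6, 11, 8, 0, 10, 2, 9, 12]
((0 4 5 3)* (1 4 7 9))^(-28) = (9)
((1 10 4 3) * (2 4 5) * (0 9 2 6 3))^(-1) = (0 4 2 9)(1 3 6 5 10)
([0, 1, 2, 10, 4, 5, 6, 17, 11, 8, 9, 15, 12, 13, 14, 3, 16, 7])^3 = [0, 1, 2, 8, 4, 5, 6, 17, 3, 15, 11, 10, 12, 13, 14, 9, 16, 7]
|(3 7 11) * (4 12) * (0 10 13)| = 6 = |(0 10 13)(3 7 11)(4 12)|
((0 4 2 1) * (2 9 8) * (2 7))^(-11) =((0 4 9 8 7 2 1))^(-11) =(0 8 1 9 2 4 7)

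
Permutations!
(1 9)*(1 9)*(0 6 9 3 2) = [6, 1, 0, 2, 4, 5, 9, 7, 8, 3] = (0 6 9 3 2)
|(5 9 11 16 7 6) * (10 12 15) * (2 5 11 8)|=|(2 5 9 8)(6 11 16 7)(10 12 15)|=12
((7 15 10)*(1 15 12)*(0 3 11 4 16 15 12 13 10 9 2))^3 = (0 4 9 3 16 2 11 15)(1 12)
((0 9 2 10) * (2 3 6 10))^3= ((0 9 3 6 10))^3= (0 6 9 10 3)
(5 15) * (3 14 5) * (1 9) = [0, 9, 2, 14, 4, 15, 6, 7, 8, 1, 10, 11, 12, 13, 5, 3] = (1 9)(3 14 5 15)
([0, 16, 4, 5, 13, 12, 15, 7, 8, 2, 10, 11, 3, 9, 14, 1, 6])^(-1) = (1 15 6 16)(2 9 13 4)(3 12 5)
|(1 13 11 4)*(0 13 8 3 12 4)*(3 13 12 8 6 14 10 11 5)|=|(0 12 4 1 6 14 10 11)(3 8 13 5)|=8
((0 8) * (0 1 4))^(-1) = (0 4 1 8) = ((0 8 1 4))^(-1)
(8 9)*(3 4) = (3 4)(8 9) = [0, 1, 2, 4, 3, 5, 6, 7, 9, 8]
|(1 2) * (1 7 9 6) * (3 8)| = 10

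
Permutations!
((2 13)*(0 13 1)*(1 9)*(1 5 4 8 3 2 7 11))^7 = (0 7 1 13 11)(2 9 5 4 8 3)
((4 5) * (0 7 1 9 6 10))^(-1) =(0 10 6 9 1 7)(4 5)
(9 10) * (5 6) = (5 6)(9 10) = [0, 1, 2, 3, 4, 6, 5, 7, 8, 10, 9]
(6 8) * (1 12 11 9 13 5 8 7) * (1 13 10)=(1 12 11 9 10)(5 8 6 7 13)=[0, 12, 2, 3, 4, 8, 7, 13, 6, 10, 1, 9, 11, 5]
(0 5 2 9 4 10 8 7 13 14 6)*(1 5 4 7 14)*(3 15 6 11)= (0 4 10 8 14 11 3 15 6)(1 5 2 9 7 13)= [4, 5, 9, 15, 10, 2, 0, 13, 14, 7, 8, 3, 12, 1, 11, 6]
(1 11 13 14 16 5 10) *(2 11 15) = (1 15 2 11 13 14 16 5 10) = [0, 15, 11, 3, 4, 10, 6, 7, 8, 9, 1, 13, 12, 14, 16, 2, 5]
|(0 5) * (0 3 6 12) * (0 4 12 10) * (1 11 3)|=|(0 5 1 11 3 6 10)(4 12)|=14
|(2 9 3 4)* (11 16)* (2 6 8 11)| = 8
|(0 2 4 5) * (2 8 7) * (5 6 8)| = 10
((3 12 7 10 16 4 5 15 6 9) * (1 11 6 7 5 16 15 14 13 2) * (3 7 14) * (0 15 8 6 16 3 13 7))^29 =(0 8 14 9 10 15 6 7)(1 16 3 5 2 11 4 12 13)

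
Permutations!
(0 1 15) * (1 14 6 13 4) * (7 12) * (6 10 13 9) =(0 14 10 13 4 1 15)(6 9)(7 12) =[14, 15, 2, 3, 1, 5, 9, 12, 8, 6, 13, 11, 7, 4, 10, 0]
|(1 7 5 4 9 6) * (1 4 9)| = 6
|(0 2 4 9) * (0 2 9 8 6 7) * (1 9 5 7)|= 6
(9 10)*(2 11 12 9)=(2 11 12 9 10)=[0, 1, 11, 3, 4, 5, 6, 7, 8, 10, 2, 12, 9]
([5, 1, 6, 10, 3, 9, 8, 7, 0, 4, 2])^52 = (0 6 10 4 5 8 2 3 9)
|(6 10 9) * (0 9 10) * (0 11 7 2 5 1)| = 8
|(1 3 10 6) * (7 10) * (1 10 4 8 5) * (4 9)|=|(1 3 7 9 4 8 5)(6 10)|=14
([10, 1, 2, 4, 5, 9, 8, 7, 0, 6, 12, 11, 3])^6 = [9, 1, 2, 0, 10, 12, 4, 7, 5, 3, 6, 11, 8]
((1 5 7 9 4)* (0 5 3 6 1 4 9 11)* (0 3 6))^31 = (0 5 7 11 3)(1 6)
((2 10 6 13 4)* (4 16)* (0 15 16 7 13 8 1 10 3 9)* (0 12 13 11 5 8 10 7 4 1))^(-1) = (0 8 5 11 7 1 16 15)(2 4 13 12 9 3)(6 10)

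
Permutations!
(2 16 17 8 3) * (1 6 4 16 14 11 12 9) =(1 6 4 16 17 8 3 2 14 11 12 9) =[0, 6, 14, 2, 16, 5, 4, 7, 3, 1, 10, 12, 9, 13, 11, 15, 17, 8]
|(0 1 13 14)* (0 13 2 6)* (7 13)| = |(0 1 2 6)(7 13 14)| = 12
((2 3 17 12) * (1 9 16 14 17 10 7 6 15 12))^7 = ((1 9 16 14 17)(2 3 10 7 6 15 12))^7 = (1 16 17 9 14)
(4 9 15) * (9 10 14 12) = (4 10 14 12 9 15) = [0, 1, 2, 3, 10, 5, 6, 7, 8, 15, 14, 11, 9, 13, 12, 4]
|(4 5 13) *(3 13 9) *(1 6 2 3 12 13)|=20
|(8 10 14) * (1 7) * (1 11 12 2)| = 15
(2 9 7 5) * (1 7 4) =[0, 7, 9, 3, 1, 2, 6, 5, 8, 4] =(1 7 5 2 9 4)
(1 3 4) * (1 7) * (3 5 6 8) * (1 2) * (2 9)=(1 5 6 8 3 4 7 9 2)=[0, 5, 1, 4, 7, 6, 8, 9, 3, 2]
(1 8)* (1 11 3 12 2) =(1 8 11 3 12 2) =[0, 8, 1, 12, 4, 5, 6, 7, 11, 9, 10, 3, 2]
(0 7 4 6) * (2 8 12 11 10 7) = (0 2 8 12 11 10 7 4 6) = [2, 1, 8, 3, 6, 5, 0, 4, 12, 9, 7, 10, 11]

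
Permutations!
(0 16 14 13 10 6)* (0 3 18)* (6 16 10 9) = (0 10 16 14 13 9 6 3 18) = [10, 1, 2, 18, 4, 5, 3, 7, 8, 6, 16, 11, 12, 9, 13, 15, 14, 17, 0]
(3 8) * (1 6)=(1 6)(3 8)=[0, 6, 2, 8, 4, 5, 1, 7, 3]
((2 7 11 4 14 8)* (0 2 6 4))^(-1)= ((0 2 7 11)(4 14 8 6))^(-1)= (0 11 7 2)(4 6 8 14)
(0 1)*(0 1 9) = (0 9) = [9, 1, 2, 3, 4, 5, 6, 7, 8, 0]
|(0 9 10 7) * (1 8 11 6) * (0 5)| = 20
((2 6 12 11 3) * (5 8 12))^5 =(2 11 8 6 3 12 5)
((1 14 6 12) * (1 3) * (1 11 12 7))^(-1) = (1 7 6 14)(3 12 11)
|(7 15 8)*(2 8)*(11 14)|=4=|(2 8 7 15)(11 14)|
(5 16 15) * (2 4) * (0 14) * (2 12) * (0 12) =(0 14 12 2 4)(5 16 15) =[14, 1, 4, 3, 0, 16, 6, 7, 8, 9, 10, 11, 2, 13, 12, 5, 15]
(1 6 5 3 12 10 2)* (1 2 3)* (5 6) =(1 5)(3 12 10) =[0, 5, 2, 12, 4, 1, 6, 7, 8, 9, 3, 11, 10]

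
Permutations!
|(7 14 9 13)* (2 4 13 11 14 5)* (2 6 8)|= |(2 4 13 7 5 6 8)(9 11 14)|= 21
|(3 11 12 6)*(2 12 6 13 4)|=12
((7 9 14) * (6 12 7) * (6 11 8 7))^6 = ((6 12)(7 9 14 11 8))^6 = (7 9 14 11 8)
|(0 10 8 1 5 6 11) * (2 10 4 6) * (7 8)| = |(0 4 6 11)(1 5 2 10 7 8)| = 12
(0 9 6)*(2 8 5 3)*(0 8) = (0 9 6 8 5 3 2) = [9, 1, 0, 2, 4, 3, 8, 7, 5, 6]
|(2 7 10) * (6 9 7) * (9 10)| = |(2 6 10)(7 9)| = 6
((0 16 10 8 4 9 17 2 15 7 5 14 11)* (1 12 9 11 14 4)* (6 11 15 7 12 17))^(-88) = (0 10 1 2 5 15 9 11 16 8 17 7 4 12 6)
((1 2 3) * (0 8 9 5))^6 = ((0 8 9 5)(1 2 3))^6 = (0 9)(5 8)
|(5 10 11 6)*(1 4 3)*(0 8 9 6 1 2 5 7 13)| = 42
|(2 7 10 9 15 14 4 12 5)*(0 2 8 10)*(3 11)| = |(0 2 7)(3 11)(4 12 5 8 10 9 15 14)| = 24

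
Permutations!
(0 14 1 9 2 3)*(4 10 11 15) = (0 14 1 9 2 3)(4 10 11 15) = [14, 9, 3, 0, 10, 5, 6, 7, 8, 2, 11, 15, 12, 13, 1, 4]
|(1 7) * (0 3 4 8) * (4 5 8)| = |(0 3 5 8)(1 7)| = 4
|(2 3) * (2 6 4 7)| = |(2 3 6 4 7)| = 5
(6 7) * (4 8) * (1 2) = (1 2)(4 8)(6 7) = [0, 2, 1, 3, 8, 5, 7, 6, 4]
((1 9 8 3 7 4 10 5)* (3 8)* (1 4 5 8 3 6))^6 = (10)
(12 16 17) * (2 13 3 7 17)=(2 13 3 7 17 12 16)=[0, 1, 13, 7, 4, 5, 6, 17, 8, 9, 10, 11, 16, 3, 14, 15, 2, 12]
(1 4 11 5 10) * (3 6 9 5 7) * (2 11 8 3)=(1 4 8 3 6 9 5 10)(2 11 7)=[0, 4, 11, 6, 8, 10, 9, 2, 3, 5, 1, 7]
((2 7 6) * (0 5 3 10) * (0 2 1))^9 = ((0 5 3 10 2 7 6 1))^9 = (0 5 3 10 2 7 6 1)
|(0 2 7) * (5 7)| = |(0 2 5 7)| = 4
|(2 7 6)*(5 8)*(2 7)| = |(5 8)(6 7)| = 2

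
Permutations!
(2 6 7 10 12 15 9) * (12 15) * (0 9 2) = [9, 1, 6, 3, 4, 5, 7, 10, 8, 0, 15, 11, 12, 13, 14, 2] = (0 9)(2 6 7 10 15)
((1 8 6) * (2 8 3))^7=(1 2 6 3 8)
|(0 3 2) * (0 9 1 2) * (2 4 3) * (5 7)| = |(0 2 9 1 4 3)(5 7)| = 6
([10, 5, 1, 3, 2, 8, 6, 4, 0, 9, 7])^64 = (10)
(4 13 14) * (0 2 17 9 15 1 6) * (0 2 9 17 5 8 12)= (17)(0 9 15 1 6 2 5 8 12)(4 13 14)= [9, 6, 5, 3, 13, 8, 2, 7, 12, 15, 10, 11, 0, 14, 4, 1, 16, 17]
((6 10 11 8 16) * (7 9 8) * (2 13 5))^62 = (2 5 13)(6 16 8 9 7 11 10)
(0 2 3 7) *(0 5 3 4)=(0 2 4)(3 7 5)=[2, 1, 4, 7, 0, 3, 6, 5]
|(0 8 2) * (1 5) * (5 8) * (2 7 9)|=7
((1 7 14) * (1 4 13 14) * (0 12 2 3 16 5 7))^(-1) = (0 1 7 5 16 3 2 12)(4 14 13) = ((0 12 2 3 16 5 7 1)(4 13 14))^(-1)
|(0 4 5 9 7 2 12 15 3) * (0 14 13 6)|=|(0 4 5 9 7 2 12 15 3 14 13 6)|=12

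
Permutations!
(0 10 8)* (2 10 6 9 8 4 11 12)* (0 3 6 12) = (0 12 2 10 4 11)(3 6 9 8) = [12, 1, 10, 6, 11, 5, 9, 7, 3, 8, 4, 0, 2]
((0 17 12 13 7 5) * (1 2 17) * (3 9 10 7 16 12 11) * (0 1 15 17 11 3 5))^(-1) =((0 15 17 3 9 10 7)(1 2 11 5)(12 13 16))^(-1) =(0 7 10 9 3 17 15)(1 5 11 2)(12 16 13)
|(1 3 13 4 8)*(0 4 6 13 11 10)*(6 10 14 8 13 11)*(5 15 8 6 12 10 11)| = |(0 4 13 11 14 6 5 15 8 1 3 12 10)| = 13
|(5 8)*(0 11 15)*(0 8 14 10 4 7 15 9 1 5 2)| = 12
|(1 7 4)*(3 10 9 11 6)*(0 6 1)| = |(0 6 3 10 9 11 1 7 4)| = 9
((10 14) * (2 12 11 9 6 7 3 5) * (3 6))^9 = ((2 12 11 9 3 5)(6 7)(10 14))^9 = (2 9)(3 12)(5 11)(6 7)(10 14)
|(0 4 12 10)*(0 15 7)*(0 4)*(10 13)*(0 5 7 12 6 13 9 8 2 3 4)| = |(0 5 7)(2 3 4 6 13 10 15 12 9 8)| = 30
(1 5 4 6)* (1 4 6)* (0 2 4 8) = (0 2 4 1 5 6 8) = [2, 5, 4, 3, 1, 6, 8, 7, 0]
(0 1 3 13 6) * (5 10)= (0 1 3 13 6)(5 10)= [1, 3, 2, 13, 4, 10, 0, 7, 8, 9, 5, 11, 12, 6]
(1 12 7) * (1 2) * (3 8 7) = (1 12 3 8 7 2) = [0, 12, 1, 8, 4, 5, 6, 2, 7, 9, 10, 11, 3]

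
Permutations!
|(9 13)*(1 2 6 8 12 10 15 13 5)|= 10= |(1 2 6 8 12 10 15 13 9 5)|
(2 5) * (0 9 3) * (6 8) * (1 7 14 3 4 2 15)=(0 9 4 2 5 15 1 7 14 3)(6 8)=[9, 7, 5, 0, 2, 15, 8, 14, 6, 4, 10, 11, 12, 13, 3, 1]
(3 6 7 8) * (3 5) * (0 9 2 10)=(0 9 2 10)(3 6 7 8 5)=[9, 1, 10, 6, 4, 3, 7, 8, 5, 2, 0]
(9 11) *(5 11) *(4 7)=(4 7)(5 11 9)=[0, 1, 2, 3, 7, 11, 6, 4, 8, 5, 10, 9]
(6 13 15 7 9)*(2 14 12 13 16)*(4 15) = [0, 1, 14, 3, 15, 5, 16, 9, 8, 6, 10, 11, 13, 4, 12, 7, 2] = (2 14 12 13 4 15 7 9 6 16)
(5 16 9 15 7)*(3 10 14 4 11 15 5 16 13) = [0, 1, 2, 10, 11, 13, 6, 16, 8, 5, 14, 15, 12, 3, 4, 7, 9] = (3 10 14 4 11 15 7 16 9 5 13)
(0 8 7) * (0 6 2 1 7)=[8, 7, 1, 3, 4, 5, 2, 6, 0]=(0 8)(1 7 6 2)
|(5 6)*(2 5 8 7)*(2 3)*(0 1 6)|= |(0 1 6 8 7 3 2 5)|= 8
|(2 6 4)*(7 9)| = 6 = |(2 6 4)(7 9)|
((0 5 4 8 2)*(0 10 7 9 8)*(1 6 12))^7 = (0 5 4)(1 6 12)(2 7 8 10 9)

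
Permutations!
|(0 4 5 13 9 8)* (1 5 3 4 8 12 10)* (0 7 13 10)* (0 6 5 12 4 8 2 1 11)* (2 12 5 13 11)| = |(0 12 6 13 9 4 3 8 7 11)(1 5 10 2)| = 20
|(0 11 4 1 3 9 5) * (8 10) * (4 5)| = 12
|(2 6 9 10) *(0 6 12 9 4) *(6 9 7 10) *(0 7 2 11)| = |(0 9 6 4 7 10 11)(2 12)| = 14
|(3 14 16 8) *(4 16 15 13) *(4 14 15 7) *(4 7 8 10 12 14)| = 9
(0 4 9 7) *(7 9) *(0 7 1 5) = (9)(0 4 1 5) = [4, 5, 2, 3, 1, 0, 6, 7, 8, 9]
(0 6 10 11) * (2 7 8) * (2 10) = (0 6 2 7 8 10 11) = [6, 1, 7, 3, 4, 5, 2, 8, 10, 9, 11, 0]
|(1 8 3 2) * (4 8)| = 5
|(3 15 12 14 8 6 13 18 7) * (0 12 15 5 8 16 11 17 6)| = |(0 12 14 16 11 17 6 13 18 7 3 5 8)| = 13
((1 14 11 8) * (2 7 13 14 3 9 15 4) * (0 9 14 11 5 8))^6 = (0 13 2 15)(1 3 14 5 8)(4 9 11 7) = ((0 9 15 4 2 7 13 11)(1 3 14 5 8))^6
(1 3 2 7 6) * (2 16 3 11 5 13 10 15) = [0, 11, 7, 16, 4, 13, 1, 6, 8, 9, 15, 5, 12, 10, 14, 2, 3] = (1 11 5 13 10 15 2 7 6)(3 16)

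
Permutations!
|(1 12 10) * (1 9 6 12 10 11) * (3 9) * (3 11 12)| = 3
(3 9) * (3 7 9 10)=(3 10)(7 9)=[0, 1, 2, 10, 4, 5, 6, 9, 8, 7, 3]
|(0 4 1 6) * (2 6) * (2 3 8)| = |(0 4 1 3 8 2 6)| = 7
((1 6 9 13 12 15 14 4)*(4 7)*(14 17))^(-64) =((1 6 9 13 12 15 17 14 7 4))^(-64) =(1 17 9 7 12)(4 15 6 14 13)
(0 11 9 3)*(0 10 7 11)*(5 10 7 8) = (3 7 11 9)(5 10 8) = [0, 1, 2, 7, 4, 10, 6, 11, 5, 3, 8, 9]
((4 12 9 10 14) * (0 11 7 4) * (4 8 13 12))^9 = (14)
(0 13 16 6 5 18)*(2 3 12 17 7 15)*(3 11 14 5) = (0 13 16 6 3 12 17 7 15 2 11 14 5 18) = [13, 1, 11, 12, 4, 18, 3, 15, 8, 9, 10, 14, 17, 16, 5, 2, 6, 7, 0]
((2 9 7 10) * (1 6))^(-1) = (1 6)(2 10 7 9)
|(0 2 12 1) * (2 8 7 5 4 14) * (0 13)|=10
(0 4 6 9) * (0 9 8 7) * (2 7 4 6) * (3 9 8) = (0 6 3 9 8 4 2 7) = [6, 1, 7, 9, 2, 5, 3, 0, 4, 8]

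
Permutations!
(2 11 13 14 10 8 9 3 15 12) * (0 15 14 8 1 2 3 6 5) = [15, 2, 11, 14, 4, 0, 5, 7, 9, 6, 1, 13, 3, 8, 10, 12] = (0 15 12 3 14 10 1 2 11 13 8 9 6 5)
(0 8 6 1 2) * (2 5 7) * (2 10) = (0 8 6 1 5 7 10 2) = [8, 5, 0, 3, 4, 7, 1, 10, 6, 9, 2]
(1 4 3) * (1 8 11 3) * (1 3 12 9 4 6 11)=(1 6 11 12 9 4 3 8)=[0, 6, 2, 8, 3, 5, 11, 7, 1, 4, 10, 12, 9]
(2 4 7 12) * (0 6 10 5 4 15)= (0 6 10 5 4 7 12 2 15)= [6, 1, 15, 3, 7, 4, 10, 12, 8, 9, 5, 11, 2, 13, 14, 0]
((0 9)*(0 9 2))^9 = (9)(0 2) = ((9)(0 2))^9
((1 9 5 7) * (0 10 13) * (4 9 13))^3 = ((0 10 4 9 5 7 1 13))^3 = (0 9 1 10 5 13 4 7)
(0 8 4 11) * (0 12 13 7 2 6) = (0 8 4 11 12 13 7 2 6) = [8, 1, 6, 3, 11, 5, 0, 2, 4, 9, 10, 12, 13, 7]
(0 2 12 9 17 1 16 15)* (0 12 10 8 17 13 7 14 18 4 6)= (0 2 10 8 17 1 16 15 12 9 13 7 14 18 4 6)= [2, 16, 10, 3, 6, 5, 0, 14, 17, 13, 8, 11, 9, 7, 18, 12, 15, 1, 4]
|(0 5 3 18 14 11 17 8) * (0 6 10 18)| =21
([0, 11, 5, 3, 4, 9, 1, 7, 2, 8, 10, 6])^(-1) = [0, 6, 8, 3, 4, 2, 11, 7, 9, 5, 10, 1]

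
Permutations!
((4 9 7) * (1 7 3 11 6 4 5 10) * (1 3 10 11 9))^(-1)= (1 4 6 11 5 7)(3 10 9)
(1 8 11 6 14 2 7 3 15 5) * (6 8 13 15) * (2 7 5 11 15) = (1 13 2 5)(3 6 14 7)(8 15 11) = [0, 13, 5, 6, 4, 1, 14, 3, 15, 9, 10, 8, 12, 2, 7, 11]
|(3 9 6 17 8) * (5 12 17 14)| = |(3 9 6 14 5 12 17 8)| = 8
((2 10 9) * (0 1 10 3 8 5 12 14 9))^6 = ((0 1 10)(2 3 8 5 12 14 9))^6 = (2 9 14 12 5 8 3)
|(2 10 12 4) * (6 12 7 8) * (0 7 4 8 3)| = |(0 7 3)(2 10 4)(6 12 8)| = 3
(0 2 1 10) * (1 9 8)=(0 2 9 8 1 10)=[2, 10, 9, 3, 4, 5, 6, 7, 1, 8, 0]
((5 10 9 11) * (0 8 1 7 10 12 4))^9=((0 8 1 7 10 9 11 5 12 4))^9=(0 4 12 5 11 9 10 7 1 8)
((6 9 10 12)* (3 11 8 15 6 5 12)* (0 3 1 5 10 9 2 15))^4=(2 15 6)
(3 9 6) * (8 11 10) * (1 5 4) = (1 5 4)(3 9 6)(8 11 10) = [0, 5, 2, 9, 1, 4, 3, 7, 11, 6, 8, 10]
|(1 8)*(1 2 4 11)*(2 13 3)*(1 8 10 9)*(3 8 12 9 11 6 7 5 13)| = 40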